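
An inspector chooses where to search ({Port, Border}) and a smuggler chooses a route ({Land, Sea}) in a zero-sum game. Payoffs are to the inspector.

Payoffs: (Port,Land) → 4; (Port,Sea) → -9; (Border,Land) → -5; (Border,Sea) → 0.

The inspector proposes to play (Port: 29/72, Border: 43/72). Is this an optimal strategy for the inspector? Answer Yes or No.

No

Against Land this mix gives (29/72)·4 + (43/72)·(-5) = -11/8.
Against Sea this mix gives (29/72)·(-9) + (43/72)·0 = -29/8.
The smuggler will play Sea, holding the inspector to -29/8. Shifting weight toward the row that does better against Sea would raise this floor (the equalizing mix achieves -5/2 against both Sea and Land), so the proposed strategy is not optimal.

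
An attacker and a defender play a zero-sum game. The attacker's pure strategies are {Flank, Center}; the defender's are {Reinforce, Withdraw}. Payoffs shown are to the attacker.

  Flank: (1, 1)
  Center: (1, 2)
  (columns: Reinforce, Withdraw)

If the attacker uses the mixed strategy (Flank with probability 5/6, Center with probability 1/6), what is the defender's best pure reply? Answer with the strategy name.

Reinforce

If the defender plays Reinforce, the attacker's expected payoff is (5/6)·1 + (1/6)·1 = 1.
If the defender plays Withdraw, the attacker's expected payoff is (5/6)·1 + (1/6)·2 = 7/6.
The defender minimizes the attacker's payoff; the smallest is 1, so the best response is Reinforce.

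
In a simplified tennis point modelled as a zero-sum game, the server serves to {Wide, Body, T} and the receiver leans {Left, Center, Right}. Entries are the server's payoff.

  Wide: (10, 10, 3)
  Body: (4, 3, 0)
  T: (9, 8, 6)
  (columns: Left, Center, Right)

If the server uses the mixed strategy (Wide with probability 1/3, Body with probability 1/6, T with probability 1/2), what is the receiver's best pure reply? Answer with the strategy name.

Right

If the receiver plays Left, the server's expected payoff is (1/3)·10 + (1/6)·4 + (1/2)·9 = 17/2.
If the receiver plays Center, the server's expected payoff is (1/3)·10 + (1/6)·3 + (1/2)·8 = 47/6.
If the receiver plays Right, the server's expected payoff is (1/3)·3 + (1/6)·0 + (1/2)·6 = 4.
The receiver minimizes the server's payoff; the smallest is 4, so the best response is Right.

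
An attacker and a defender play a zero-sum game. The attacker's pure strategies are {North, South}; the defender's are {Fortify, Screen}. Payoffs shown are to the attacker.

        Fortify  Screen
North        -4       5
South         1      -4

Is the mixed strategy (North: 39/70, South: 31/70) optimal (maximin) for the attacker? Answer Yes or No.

No

Against Fortify this mix gives (39/70)·(-4) + (31/70)·1 = -25/14.
Against Screen this mix gives (39/70)·5 + (31/70)·(-4) = 71/70.
The defender will play Fortify, holding the attacker to -25/14. Shifting weight toward the row that does better against Fortify would raise this floor (the equalizing mix achieves -11/14 against both Fortify and Screen), so the proposed strategy is not optimal.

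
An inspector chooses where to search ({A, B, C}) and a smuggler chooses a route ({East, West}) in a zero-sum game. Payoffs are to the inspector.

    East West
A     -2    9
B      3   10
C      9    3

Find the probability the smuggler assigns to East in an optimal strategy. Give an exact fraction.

Row minima: A → -2, B → 3, C → 3; maximin = 3.
Column maxima: East → 9, West → 10; minimax = 9.
3 ≠ 9, so there is no saddle point; optimal play is mixed.
A is strictly dominated by B, so the inspector never plays it.
On the remaining 2×2 (B, C vs East, West):
Let the inspector play B with probability p. Expected payoff against East: 3p + 9(1−p) = −6p + 9; against West: 10p + 3(1−p) = 7p + 3.
Setting these equal: −6p + 9 = 7p + 3 ⇒ −13p = -6 ⇒ p = 6/13, and the value is (-6)·(6/13) + 9 = 81/13.
For the smuggler: with q = P(East), equating B's and C's payoffs gives −7q + 10 = 6q + 3 ⇒ q = 7/13.

7/13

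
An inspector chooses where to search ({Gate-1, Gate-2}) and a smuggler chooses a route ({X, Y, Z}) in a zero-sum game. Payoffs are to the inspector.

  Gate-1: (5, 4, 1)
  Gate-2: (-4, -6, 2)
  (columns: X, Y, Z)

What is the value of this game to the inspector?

Row minima: Gate-1 → 1, Gate-2 → -6; maximin = 1.
Column maxima: X → 5, Y → 4, Z → 2; minimax = 2.
1 ≠ 2, so there is no saddle point; optimal play is mixed.
X is strictly dominated by Y (it gives the inspector strictly more in every row), so the smuggler never plays it.
On the remaining 2×2 (Gate-1, Gate-2 vs Y, Z):
Let the inspector play Gate-1 with probability p. Expected payoff against Y: 4p + (-6)(1−p) = 10p − 6; against Z: 1p + 2(1−p) = −p + 2.
Setting these equal: 10p − 6 = −p + 2 ⇒ 11p = 8 ⇒ p = 8/11, and the value is (10)·(8/11) − 6 = 14/11.
For the smuggler: with q = P(Y), equating Gate-1's and Gate-2's payoffs gives 3q + 1 = −8q + 2 ⇒ q = 1/11.

14/11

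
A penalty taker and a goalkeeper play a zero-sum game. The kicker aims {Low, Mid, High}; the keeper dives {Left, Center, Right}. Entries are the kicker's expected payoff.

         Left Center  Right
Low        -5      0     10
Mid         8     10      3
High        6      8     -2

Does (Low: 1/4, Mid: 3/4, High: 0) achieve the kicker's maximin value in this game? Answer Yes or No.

Yes

Against Left this mix gives (1/4)·(-5) + (3/4)·8 = 19/4.
Against Center this mix gives (1/4)·0 + (3/4)·10 = 15/2.
Against Right this mix gives (1/4)·10 + (3/4)·3 = 19/4.
All of the keeper's active replies (Left, Right) yield 19/4, and no column does worse for the kicker. The mix makes the keeper indifferent and guarantees 19/4, so it is optimal.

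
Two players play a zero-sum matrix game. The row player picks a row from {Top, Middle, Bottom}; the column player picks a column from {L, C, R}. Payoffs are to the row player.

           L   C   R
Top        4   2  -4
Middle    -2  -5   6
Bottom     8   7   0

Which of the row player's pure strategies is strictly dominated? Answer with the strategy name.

Bottom gives a strictly higher payoff than Top against every column: 8 > 4, 7 > 2, 0 > -4.
So Top is strictly dominated and the row player never plays it.

Top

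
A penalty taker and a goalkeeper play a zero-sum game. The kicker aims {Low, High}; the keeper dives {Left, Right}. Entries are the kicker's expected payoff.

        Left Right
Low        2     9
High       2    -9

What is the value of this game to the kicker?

Row minima: Low → 2, High → -9; maximin = 2.
Column maxima: Left → 2, Right → 9; minimax = 2.
Since maximin = minimax = 2, there is a saddle point and the value is 2.

2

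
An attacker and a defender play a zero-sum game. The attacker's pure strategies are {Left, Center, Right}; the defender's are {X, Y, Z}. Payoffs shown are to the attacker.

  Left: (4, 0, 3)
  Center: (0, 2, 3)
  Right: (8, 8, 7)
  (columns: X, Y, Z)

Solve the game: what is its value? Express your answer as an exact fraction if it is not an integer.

7

Row minima: Left → 0, Center → 0, Right → 7; maximin = 7.
Column maxima: X → 8, Y → 8, Z → 7; minimax = 7.
Since maximin = minimax = 7, there is a saddle point and the value is 7.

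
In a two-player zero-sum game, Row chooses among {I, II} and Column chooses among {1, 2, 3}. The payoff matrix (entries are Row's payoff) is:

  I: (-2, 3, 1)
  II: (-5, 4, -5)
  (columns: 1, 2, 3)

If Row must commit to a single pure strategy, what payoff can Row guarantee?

Row minima: I → -2, II → -5.
The best of these is -2.

-2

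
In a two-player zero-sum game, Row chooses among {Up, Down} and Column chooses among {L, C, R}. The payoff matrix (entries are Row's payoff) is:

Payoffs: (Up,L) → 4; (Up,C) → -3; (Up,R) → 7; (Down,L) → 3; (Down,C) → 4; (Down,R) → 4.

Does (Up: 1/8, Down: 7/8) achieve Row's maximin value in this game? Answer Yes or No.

Against L this mix gives (1/8)·4 + (7/8)·3 = 25/8.
Against C this mix gives (1/8)·(-3) + (7/8)·4 = 25/8.
Against R this mix gives (1/8)·7 + (7/8)·4 = 35/8.
All of Column's active replies (L, C) yield 25/8, and no column does worse for Row. The mix makes Column indifferent and guarantees 25/8, so it is optimal.

Yes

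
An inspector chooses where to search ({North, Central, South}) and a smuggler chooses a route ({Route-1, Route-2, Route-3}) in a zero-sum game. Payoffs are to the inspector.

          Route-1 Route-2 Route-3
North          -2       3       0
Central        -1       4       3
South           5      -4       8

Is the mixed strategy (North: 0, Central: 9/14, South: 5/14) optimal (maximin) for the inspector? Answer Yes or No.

Yes

Against Route-1 this mix gives (9/14)·(-1) + (5/14)·5 = 8/7.
Against Route-2 this mix gives (9/14)·4 + (5/14)·(-4) = 8/7.
Against Route-3 this mix gives (9/14)·3 + (5/14)·8 = 67/14.
All of the smuggler's active replies (Route-1, Route-2) yield 8/7, and no column does worse for the inspector. The mix makes the smuggler indifferent and guarantees 8/7, so it is optimal.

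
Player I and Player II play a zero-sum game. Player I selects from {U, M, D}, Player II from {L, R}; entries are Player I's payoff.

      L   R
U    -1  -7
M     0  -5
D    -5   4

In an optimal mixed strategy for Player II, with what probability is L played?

Row minima: U → -7, M → -5, D → -5; maximin = -5.
Column maxima: L → 0, R → 4; minimax = 0.
-5 ≠ 0, so there is no saddle point; optimal play is mixed.
U is strictly dominated by M, so Player I never plays it.
On the remaining 2×2 (M, D vs L, R):
Let Player I play M with probability p. Expected payoff against L: 0p + (-5)(1−p) = 5p − 5; against R: (-5)p + 4(1−p) = −9p + 4.
Setting these equal: 5p − 5 = −9p + 4 ⇒ 14p = 9 ⇒ p = 9/14, and the value is (5)·(9/14) − 5 = -25/14.
For Player II: with q = P(L), equating M's and D's payoffs gives 5q − 5 = −9q + 4 ⇒ q = 9/14.

9/14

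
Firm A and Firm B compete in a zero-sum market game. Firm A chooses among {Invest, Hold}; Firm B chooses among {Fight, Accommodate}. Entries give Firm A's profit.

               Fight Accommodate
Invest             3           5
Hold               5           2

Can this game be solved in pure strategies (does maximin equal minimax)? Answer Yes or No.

No

Row minima: Invest → 3, Hold → 2; maximin = 3.
Column maxima: Fight → 5, Accommodate → 5; minimax = 5.
3 ≠ 5, so no pure-strategy equilibrium exists.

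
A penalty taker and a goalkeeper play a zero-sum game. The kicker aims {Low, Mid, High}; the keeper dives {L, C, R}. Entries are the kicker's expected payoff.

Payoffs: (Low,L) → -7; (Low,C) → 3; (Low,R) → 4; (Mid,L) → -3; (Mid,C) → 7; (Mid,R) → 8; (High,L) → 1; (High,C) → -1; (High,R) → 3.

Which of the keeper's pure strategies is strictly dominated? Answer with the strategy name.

R

L holds the kicker's payoff strictly below R in every row: -7 < 4, -3 < 8, 1 < 3.
So R is strictly dominated for the keeper.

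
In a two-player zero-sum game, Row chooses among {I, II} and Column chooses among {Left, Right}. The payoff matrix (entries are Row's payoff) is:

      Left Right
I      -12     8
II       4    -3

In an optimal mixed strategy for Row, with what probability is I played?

Row minima: I → -12, II → -3; maximin = -3.
Column maxima: Left → 4, Right → 8; minimax = 4.
-3 ≠ 4, so there is no saddle point; optimal play is mixed.
Let Row play I with probability p. Expected payoff against Left: (-12)p + 4(1−p) = −16p + 4; against Right: 8p + (-3)(1−p) = 11p − 3.
Setting these equal: −16p + 4 = 11p − 3 ⇒ −27p = -7 ⇒ p = 7/27, and the value is (-16)·(7/27) + 4 = -4/27.
For Column: with q = P(Left), equating I's and II's payoffs gives −20q + 8 = 7q − 3 ⇒ q = 11/27.

7/27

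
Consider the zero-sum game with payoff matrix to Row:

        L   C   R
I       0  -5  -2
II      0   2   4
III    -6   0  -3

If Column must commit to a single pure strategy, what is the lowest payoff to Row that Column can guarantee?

Column maxima: L → 0, C → 2, R → 4.
The smallest of these is 0.

0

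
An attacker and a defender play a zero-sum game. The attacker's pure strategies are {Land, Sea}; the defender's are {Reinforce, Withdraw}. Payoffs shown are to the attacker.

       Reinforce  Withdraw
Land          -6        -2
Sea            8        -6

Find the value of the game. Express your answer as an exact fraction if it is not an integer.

Row minima: Land → -6, Sea → -6; maximin = -6.
Column maxima: Reinforce → 8, Withdraw → -2; minimax = -2.
-6 ≠ -2, so there is no saddle point; optimal play is mixed.
Let the attacker play Land with probability p. Expected payoff against Reinforce: (-6)p + 8(1−p) = −14p + 8; against Withdraw: (-2)p + (-6)(1−p) = 4p − 6.
Setting these equal: −14p + 8 = 4p − 6 ⇒ −18p = -14 ⇒ p = 7/9, and the value is (-14)·(7/9) + 8 = -26/9.
For the defender: with q = P(Reinforce), equating Land's and Sea's payoffs gives −4q − 2 = 14q − 6 ⇒ q = 2/9.

-26/9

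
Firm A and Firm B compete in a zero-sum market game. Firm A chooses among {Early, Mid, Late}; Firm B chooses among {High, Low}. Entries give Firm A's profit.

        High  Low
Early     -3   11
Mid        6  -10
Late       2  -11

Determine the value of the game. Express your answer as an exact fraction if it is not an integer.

Row minima: Early → -3, Mid → -10, Late → -11; maximin = -3.
Column maxima: High → 6, Low → 11; minimax = 6.
-3 ≠ 6, so there is no saddle point; optimal play is mixed.
Late is strictly dominated by Mid, so Firm A never plays it.
On the remaining 2×2 (Early, Mid vs High, Low):
Let Firm A play Early with probability p. Expected payoff against High: (-3)p + 6(1−p) = −9p + 6; against Low: 11p + (-10)(1−p) = 21p − 10.
Setting these equal: −9p + 6 = 21p − 10 ⇒ −30p = -16 ⇒ p = 8/15, and the value is (-9)·(8/15) + 6 = 6/5.
For Firm B: with q = P(High), equating Early's and Mid's payoffs gives −14q + 11 = 16q − 10 ⇒ q = 7/10.

6/5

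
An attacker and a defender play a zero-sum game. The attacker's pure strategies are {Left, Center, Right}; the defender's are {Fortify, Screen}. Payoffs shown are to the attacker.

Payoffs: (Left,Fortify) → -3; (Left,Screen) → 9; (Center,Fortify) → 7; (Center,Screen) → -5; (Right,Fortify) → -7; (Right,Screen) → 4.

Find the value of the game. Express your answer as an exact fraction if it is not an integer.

2

Row minima: Left → -3, Center → -5, Right → -7; maximin = -3.
Column maxima: Fortify → 7, Screen → 9; minimax = 7.
-3 ≠ 7, so there is no saddle point; optimal play is mixed.
Right is strictly dominated by Left, so the attacker never plays it.
On the remaining 2×2 (Left, Center vs Fortify, Screen):
Let the attacker play Left with probability p. Expected payoff against Fortify: (-3)p + 7(1−p) = −10p + 7; against Screen: 9p + (-5)(1−p) = 14p − 5.
Setting these equal: −10p + 7 = 14p − 5 ⇒ −24p = -12 ⇒ p = 1/2, and the value is (-10)·(1/2) + 7 = 2.
For the defender: with q = P(Fortify), equating Left's and Center's payoffs gives −12q + 9 = 12q − 5 ⇒ q = 7/12.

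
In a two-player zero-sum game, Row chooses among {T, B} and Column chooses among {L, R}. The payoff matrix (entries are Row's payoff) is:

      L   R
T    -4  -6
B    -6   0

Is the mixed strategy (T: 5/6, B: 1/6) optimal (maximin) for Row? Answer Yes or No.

Against L this mix gives (5/6)·(-4) + (1/6)·(-6) = -13/3.
Against R this mix gives (5/6)·(-6) + (1/6)·0 = -5.
Column will play R, holding Row to -5. Shifting weight toward the row that does better against R would raise this floor (the equalizing mix achieves -9/2 against both R and L), so the proposed strategy is not optimal.

No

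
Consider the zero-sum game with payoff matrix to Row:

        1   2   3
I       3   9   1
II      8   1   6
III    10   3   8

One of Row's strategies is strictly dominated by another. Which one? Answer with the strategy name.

III gives a strictly higher payoff than II against every column: 10 > 8, 3 > 1, 8 > 6.
So II is strictly dominated and Row never plays it.

II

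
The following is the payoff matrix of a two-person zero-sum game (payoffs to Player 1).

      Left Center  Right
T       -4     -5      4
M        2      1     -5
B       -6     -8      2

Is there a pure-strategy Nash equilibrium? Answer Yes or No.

No

Row minima: T → -5, M → -5, B → -8; maximin = -5.
Column maxima: Left → 2, Center → 1, Right → 4; minimax = 1.
-5 ≠ 1, so no pure-strategy equilibrium exists.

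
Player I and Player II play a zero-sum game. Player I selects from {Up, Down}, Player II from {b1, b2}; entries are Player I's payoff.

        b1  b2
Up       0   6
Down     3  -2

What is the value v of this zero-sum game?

Row minima: Up → 0, Down → -2; maximin = 0.
Column maxima: b1 → 3, b2 → 6; minimax = 3.
0 ≠ 3, so there is no saddle point; optimal play is mixed.
Let Player I play Up with probability p. Expected payoff against b1: 0p + 3(1−p) = −3p + 3; against b2: 6p + (-2)(1−p) = 8p − 2.
Setting these equal: −3p + 3 = 8p − 2 ⇒ −11p = -5 ⇒ p = 5/11, and the value is (-3)·(5/11) + 3 = 18/11.
For Player II: with q = P(b1), equating Up's and Down's payoffs gives −6q + 6 = 5q − 2 ⇒ q = 8/11.

18/11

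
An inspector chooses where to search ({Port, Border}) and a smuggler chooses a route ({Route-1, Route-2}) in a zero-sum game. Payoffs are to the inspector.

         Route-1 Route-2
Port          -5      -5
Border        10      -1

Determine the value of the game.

-1

Row minima: Port → -5, Border → -1; maximin = -1.
Column maxima: Route-1 → 10, Route-2 → -1; minimax = -1.
Since maximin = minimax = -1, there is a saddle point and the value is -1.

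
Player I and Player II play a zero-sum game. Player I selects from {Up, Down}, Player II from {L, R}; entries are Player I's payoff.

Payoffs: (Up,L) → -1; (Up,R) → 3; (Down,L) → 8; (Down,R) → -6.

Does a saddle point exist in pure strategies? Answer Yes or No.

Row minima: Up → -1, Down → -6; maximin = -1.
Column maxima: L → 8, R → 3; minimax = 3.
-1 ≠ 3, so no pure-strategy equilibrium exists.

No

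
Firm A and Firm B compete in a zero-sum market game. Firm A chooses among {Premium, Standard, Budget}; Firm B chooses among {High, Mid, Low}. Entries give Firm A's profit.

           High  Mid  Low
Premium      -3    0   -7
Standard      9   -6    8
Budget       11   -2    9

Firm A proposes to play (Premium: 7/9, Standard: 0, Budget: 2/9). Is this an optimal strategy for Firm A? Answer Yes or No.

Against High this mix gives (7/9)·(-3) + (2/9)·11 = 1/9.
Against Mid this mix gives (7/9)·0 + (2/9)·(-2) = -4/9.
Against Low this mix gives (7/9)·(-7) + (2/9)·9 = -31/9.
Firm B will play Low, holding Firm A to -31/9. Shifting weight toward the row that does better against Low would raise this floor (the equalizing mix achieves -7/9 against both Low and Mid), so the proposed strategy is not optimal.

No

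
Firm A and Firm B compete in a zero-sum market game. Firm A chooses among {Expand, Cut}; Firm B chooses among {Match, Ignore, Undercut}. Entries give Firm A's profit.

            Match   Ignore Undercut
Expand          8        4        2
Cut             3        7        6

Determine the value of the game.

Row minima: Expand → 2, Cut → 3; maximin = 3.
Column maxima: Match → 8, Ignore → 7, Undercut → 6; minimax = 6.
3 ≠ 6, so there is no saddle point; optimal play is mixed.
Ignore is strictly dominated by Undercut (it gives Firm A strictly more in every row), so Firm B never plays it.
On the remaining 2×2 (Expand, Cut vs Match, Undercut):
Let Firm A play Expand with probability p. Expected payoff against Match: 8p + 3(1−p) = 5p + 3; against Undercut: 2p + 6(1−p) = −4p + 6.
Setting these equal: 5p + 3 = −4p + 6 ⇒ 9p = 3 ⇒ p = 1/3, and the value is (5)·(1/3) + 3 = 14/3.
For Firm B: with q = P(Match), equating Expand's and Cut's payoffs gives 6q + 2 = −3q + 6 ⇒ q = 4/9.

14/3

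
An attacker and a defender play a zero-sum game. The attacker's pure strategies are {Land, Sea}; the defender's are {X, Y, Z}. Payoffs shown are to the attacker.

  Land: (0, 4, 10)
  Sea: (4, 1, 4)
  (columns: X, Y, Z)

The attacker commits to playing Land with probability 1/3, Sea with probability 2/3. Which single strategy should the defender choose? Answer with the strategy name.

Y

If the defender plays X, the attacker's expected payoff is (1/3)·0 + (2/3)·4 = 8/3.
If the defender plays Y, the attacker's expected payoff is (1/3)·4 + (2/3)·1 = 2.
If the defender plays Z, the attacker's expected payoff is (1/3)·10 + (2/3)·4 = 6.
The defender minimizes the attacker's payoff; the smallest is 2, so the best response is Y.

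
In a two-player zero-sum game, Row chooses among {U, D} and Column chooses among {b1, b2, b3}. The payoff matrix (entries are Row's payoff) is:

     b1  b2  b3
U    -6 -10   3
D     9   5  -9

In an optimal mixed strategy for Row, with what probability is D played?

Row minima: U → -10, D → -9; maximin = -9.
Column maxima: b1 → 9, b2 → 5, b3 → 3; minimax = 3.
-9 ≠ 3, so there is no saddle point; optimal play is mixed.
b1 is strictly dominated by b2 (it gives Row strictly more in every row), so Column never plays it.
On the remaining 2×2 (U, D vs b2, b3):
Let Row play U with probability p. Expected payoff against b2: (-10)p + 5(1−p) = −15p + 5; against b3: 3p + (-9)(1−p) = 12p − 9.
Setting these equal: −15p + 5 = 12p − 9 ⇒ −27p = -14 ⇒ p = 14/27, and the value is (-15)·(14/27) + 5 = -25/9.
For Column: with q = P(b2), equating U's and D's payoffs gives −13q + 3 = 14q − 9 ⇒ q = 4/9.

13/27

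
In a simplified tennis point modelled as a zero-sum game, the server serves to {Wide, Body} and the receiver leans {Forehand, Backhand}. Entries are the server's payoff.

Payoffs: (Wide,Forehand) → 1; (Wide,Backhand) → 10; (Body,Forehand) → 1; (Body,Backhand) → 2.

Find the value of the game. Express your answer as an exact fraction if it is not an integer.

Row minima: Wide → 1, Body → 1; maximin = 1.
Column maxima: Forehand → 1, Backhand → 10; minimax = 1.
Since maximin = minimax = 1, there is a saddle point and the value is 1.

1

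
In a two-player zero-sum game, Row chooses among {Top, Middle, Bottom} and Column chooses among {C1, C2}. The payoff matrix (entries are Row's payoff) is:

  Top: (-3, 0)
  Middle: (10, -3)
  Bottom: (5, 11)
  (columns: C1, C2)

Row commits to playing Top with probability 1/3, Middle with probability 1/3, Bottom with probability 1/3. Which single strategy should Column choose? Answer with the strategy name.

If Column plays C1, Row's expected payoff is (1/3)·(-3) + (1/3)·10 + (1/3)·5 = 4.
If Column plays C2, Row's expected payoff is (1/3)·0 + (1/3)·(-3) + (1/3)·11 = 8/3.
Column minimizes Row's payoff; the smallest is 8/3, so the best response is C2.

C2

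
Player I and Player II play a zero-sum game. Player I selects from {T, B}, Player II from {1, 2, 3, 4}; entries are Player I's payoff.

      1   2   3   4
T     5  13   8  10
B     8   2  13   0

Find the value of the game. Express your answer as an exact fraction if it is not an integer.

80/13

Row minima: T → 5, B → 0; maximin = 5.
Column maxima: 1 → 8, 2 → 13, 3 → 13, 4 → 10; minimax = 8.
5 ≠ 8, so there is no saddle point; optimal play is mixed.
2 is strictly dominated by 4 (it gives Player I strictly more in every row), so Player II never plays it.
3 is strictly dominated by 1 (it gives Player I strictly more in every row), so Player II never plays it.
On the remaining 2×2 (T, B vs 1, 4):
Let Player I play T with probability p. Expected payoff against 1: 5p + 8(1−p) = −3p + 8; against 4: 10p + 0(1−p) = 10p.
Setting these equal: −3p + 8 = 10p ⇒ −13p = -8 ⇒ p = 8/13, and the value is (-3)·(8/13) + 8 = 80/13.
For Player II: with q = P(1), equating T's and B's payoffs gives −5q + 10 = 8q ⇒ q = 10/13.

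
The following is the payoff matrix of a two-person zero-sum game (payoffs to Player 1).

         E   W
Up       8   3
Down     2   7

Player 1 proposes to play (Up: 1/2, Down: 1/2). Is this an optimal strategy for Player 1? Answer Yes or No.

Against E this mix gives (1/2)·8 + (1/2)·2 = 5.
Against W this mix gives (1/2)·3 + (1/2)·7 = 5.
All of Player 2's active replies (E, W) yield 5, and no column does worse for Player 1. The mix makes Player 2 indifferent and guarantees 5, so it is optimal.

Yes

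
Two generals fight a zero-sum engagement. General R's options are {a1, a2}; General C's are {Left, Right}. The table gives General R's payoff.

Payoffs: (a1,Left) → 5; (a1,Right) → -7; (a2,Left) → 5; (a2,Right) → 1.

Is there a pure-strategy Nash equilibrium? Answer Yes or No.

Yes

Row minima: a1 → -7, a2 → 1; maximin = 1.
Column maxima: Left → 5, Right → 1; minimax = 1.
maximin = minimax = 1, so a saddle point exists.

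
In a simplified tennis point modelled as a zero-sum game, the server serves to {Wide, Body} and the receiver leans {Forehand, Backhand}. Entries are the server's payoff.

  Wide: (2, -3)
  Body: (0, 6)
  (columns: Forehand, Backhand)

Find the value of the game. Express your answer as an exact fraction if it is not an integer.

12/11

Row minima: Wide → -3, Body → 0; maximin = 0.
Column maxima: Forehand → 2, Backhand → 6; minimax = 2.
0 ≠ 2, so there is no saddle point; optimal play is mixed.
Let the server play Wide with probability p. Expected payoff against Forehand: 2p + 0(1−p) = 2p; against Backhand: (-3)p + 6(1−p) = −9p + 6.
Setting these equal: 2p = −9p + 6 ⇒ 11p = 6 ⇒ p = 6/11, and the value is (2)·(6/11) = 12/11.
For the receiver: with q = P(Forehand), equating Wide's and Body's payoffs gives 5q − 3 = −6q + 6 ⇒ q = 9/11.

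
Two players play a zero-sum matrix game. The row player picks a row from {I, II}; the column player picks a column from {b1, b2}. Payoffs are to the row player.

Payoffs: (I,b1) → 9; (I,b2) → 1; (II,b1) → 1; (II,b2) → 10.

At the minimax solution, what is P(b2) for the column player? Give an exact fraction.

8/17

Row minima: I → 1, II → 1; maximin = 1.
Column maxima: b1 → 9, b2 → 10; minimax = 9.
1 ≠ 9, so there is no saddle point; optimal play is mixed.
Let the row player play I with probability p. Expected payoff against b1: 9p + 1(1−p) = 8p + 1; against b2: 1p + 10(1−p) = −9p + 10.
Setting these equal: 8p + 1 = −9p + 10 ⇒ 17p = 9 ⇒ p = 9/17, and the value is (8)·(9/17) + 1 = 89/17.
For the column player: with q = P(b1), equating I's and II's payoffs gives 8q + 1 = −9q + 10 ⇒ q = 9/17.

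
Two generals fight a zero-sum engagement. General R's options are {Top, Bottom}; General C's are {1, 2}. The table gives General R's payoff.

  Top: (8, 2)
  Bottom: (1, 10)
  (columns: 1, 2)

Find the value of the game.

26/5

Row minima: Top → 2, Bottom → 1; maximin = 2.
Column maxima: 1 → 8, 2 → 10; minimax = 8.
2 ≠ 8, so there is no saddle point; optimal play is mixed.
Let General R play Top with probability p. Expected payoff against 1: 8p + 1(1−p) = 7p + 1; against 2: 2p + 10(1−p) = −8p + 10.
Setting these equal: 7p + 1 = −8p + 10 ⇒ 15p = 9 ⇒ p = 3/5, and the value is (7)·(3/5) + 1 = 26/5.
For General C: with q = P(1), equating Top's and Bottom's payoffs gives 6q + 2 = −9q + 10 ⇒ q = 8/15.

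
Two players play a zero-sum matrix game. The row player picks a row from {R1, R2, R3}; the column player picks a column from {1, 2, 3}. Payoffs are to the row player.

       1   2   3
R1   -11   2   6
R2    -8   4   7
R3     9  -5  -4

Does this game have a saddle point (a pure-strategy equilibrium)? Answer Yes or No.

Row minima: R1 → -11, R2 → -8, R3 → -5; maximin = -5.
Column maxima: 1 → 9, 2 → 4, 3 → 7; minimax = 4.
-5 ≠ 4, so no pure-strategy equilibrium exists.

No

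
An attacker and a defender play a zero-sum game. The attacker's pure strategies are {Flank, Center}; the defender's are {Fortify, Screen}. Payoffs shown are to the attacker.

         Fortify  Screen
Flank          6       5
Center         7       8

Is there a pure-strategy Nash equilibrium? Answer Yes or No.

Yes

Row minima: Flank → 5, Center → 7; maximin = 7.
Column maxima: Fortify → 7, Screen → 8; minimax = 7.
maximin = minimax = 7, so a saddle point exists.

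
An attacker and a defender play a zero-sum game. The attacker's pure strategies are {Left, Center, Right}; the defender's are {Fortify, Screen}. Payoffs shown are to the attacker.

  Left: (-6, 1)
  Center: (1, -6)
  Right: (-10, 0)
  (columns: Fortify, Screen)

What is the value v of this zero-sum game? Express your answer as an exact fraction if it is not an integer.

-5/2

Row minima: Left → -6, Center → -6, Right → -10; maximin = -6.
Column maxima: Fortify → 1, Screen → 1; minimax = 1.
-6 ≠ 1, so there is no saddle point; optimal play is mixed.
Right is strictly dominated by Left, so the attacker never plays it.
On the remaining 2×2 (Left, Center vs Fortify, Screen):
Let the attacker play Left with probability p. Expected payoff against Fortify: (-6)p + 1(1−p) = −7p + 1; against Screen: 1p + (-6)(1−p) = 7p − 6.
Setting these equal: −7p + 1 = 7p − 6 ⇒ −14p = -7 ⇒ p = 1/2, and the value is (-7)·(1/2) + 1 = -5/2.
For the defender: with q = P(Fortify), equating Left's and Center's payoffs gives −7q + 1 = 7q − 6 ⇒ q = 1/2.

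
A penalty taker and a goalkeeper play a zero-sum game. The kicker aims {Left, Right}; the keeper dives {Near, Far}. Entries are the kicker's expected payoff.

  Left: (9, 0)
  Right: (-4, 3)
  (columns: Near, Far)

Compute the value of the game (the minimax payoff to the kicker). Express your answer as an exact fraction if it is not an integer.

27/16

Row minima: Left → 0, Right → -4; maximin = 0.
Column maxima: Near → 9, Far → 3; minimax = 3.
0 ≠ 3, so there is no saddle point; optimal play is mixed.
Let the kicker play Left with probability p. Expected payoff against Near: 9p + (-4)(1−p) = 13p − 4; against Far: 0p + 3(1−p) = −3p + 3.
Setting these equal: 13p − 4 = −3p + 3 ⇒ 16p = 7 ⇒ p = 7/16, and the value is (13)·(7/16) − 4 = 27/16.
For the keeper: with q = P(Near), equating Left's and Right's payoffs gives 9q = −7q + 3 ⇒ q = 3/16.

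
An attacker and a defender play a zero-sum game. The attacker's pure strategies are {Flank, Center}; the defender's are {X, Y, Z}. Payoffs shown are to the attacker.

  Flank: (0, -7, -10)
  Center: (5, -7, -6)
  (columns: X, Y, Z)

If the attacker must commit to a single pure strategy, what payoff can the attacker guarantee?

-7

Row minima: Flank → -10, Center → -7.
The best of these is -7.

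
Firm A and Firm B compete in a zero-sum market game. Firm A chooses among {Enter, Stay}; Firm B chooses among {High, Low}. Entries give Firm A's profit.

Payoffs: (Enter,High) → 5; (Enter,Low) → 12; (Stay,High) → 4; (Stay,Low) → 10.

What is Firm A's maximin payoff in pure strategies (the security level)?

5

Row minima: Enter → 5, Stay → 4.
The best of these is 5.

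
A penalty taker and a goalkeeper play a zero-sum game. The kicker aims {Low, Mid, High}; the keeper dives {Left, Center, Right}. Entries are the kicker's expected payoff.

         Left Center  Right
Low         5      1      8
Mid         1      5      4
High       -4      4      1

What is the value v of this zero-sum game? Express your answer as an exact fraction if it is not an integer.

Row minima: Low → 1, Mid → 1, High → -4; maximin = 1.
Column maxima: Left → 5, Center → 5, Right → 8; minimax = 5.
1 ≠ 5, so there is no saddle point; optimal play is mixed.
High is strictly dominated by Mid, so the kicker never plays it.
Right is strictly dominated by Left (it gives the kicker strictly more in every row), so the keeper never plays it.
On the remaining 2×2 (Low, Mid vs Left, Center):
Let the kicker play Low with probability p. Expected payoff against Left: 5p + 1(1−p) = 4p + 1; against Center: 1p + 5(1−p) = −4p + 5.
Setting these equal: 4p + 1 = −4p + 5 ⇒ 8p = 4 ⇒ p = 1/2, and the value is (4)·(1/2) + 1 = 3.
For the keeper: with q = P(Left), equating Low's and Mid's payoffs gives 4q + 1 = −4q + 5 ⇒ q = 1/2.

3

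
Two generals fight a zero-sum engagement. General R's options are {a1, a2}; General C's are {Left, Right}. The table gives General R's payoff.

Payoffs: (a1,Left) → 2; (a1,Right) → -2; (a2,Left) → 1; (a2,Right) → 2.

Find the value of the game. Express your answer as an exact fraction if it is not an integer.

6/5

Row minima: a1 → -2, a2 → 1; maximin = 1.
Column maxima: Left → 2, Right → 2; minimax = 2.
1 ≠ 2, so there is no saddle point; optimal play is mixed.
Let General R play a1 with probability p. Expected payoff against Left: 2p + 1(1−p) = p + 1; against Right: (-2)p + 2(1−p) = −4p + 2.
Setting these equal: p + 1 = −4p + 2 ⇒ 5p = 1 ⇒ p = 1/5, and the value is (1)·(1/5) + 1 = 6/5.
For General C: with q = P(Left), equating a1's and a2's payoffs gives 4q − 2 = −q + 2 ⇒ q = 4/5.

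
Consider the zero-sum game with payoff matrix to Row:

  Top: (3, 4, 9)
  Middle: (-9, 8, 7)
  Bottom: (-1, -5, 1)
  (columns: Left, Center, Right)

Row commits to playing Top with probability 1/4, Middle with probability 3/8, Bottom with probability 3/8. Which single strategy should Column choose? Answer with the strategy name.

Left

If Column plays Left, Row's expected payoff is (1/4)·3 + (3/8)·(-9) + (3/8)·(-1) = -3.
If Column plays Center, Row's expected payoff is (1/4)·4 + (3/8)·8 + (3/8)·(-5) = 17/8.
If Column plays Right, Row's expected payoff is (1/4)·9 + (3/8)·7 + (3/8)·1 = 21/4.
Column minimizes Row's payoff; the smallest is -3, so the best response is Left.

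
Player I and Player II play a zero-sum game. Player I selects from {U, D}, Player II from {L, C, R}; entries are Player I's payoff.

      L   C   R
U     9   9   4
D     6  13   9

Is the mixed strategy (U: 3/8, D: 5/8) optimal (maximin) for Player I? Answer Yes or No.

Yes

Against L this mix gives (3/8)·9 + (5/8)·6 = 57/8.
Against C this mix gives (3/8)·9 + (5/8)·13 = 23/2.
Against R this mix gives (3/8)·4 + (5/8)·9 = 57/8.
All of Player II's active replies (L, R) yield 57/8, and no column does worse for Player I. The mix makes Player II indifferent and guarantees 57/8, so it is optimal.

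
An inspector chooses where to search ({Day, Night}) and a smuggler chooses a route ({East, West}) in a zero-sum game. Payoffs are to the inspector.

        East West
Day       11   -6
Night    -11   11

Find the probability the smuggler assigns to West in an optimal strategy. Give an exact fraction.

Row minima: Day → -6, Night → -11; maximin = -6.
Column maxima: East → 11, West → 11; minimax = 11.
-6 ≠ 11, so there is no saddle point; optimal play is mixed.
Let the inspector play Day with probability p. Expected payoff against East: 11p + (-11)(1−p) = 22p − 11; against West: (-6)p + 11(1−p) = −17p + 11.
Setting these equal: 22p − 11 = −17p + 11 ⇒ 39p = 22 ⇒ p = 22/39, and the value is (22)·(22/39) − 11 = 55/39.
For the smuggler: with q = P(East), equating Day's and Night's payoffs gives 17q − 6 = −22q + 11 ⇒ q = 17/39.

22/39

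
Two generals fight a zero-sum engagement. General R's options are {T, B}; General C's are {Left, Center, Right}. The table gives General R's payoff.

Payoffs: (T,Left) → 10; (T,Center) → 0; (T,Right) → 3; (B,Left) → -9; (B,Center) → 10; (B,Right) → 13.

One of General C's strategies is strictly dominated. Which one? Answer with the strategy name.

Right

Center holds General R's payoff strictly below Right in every row: 0 < 3, 10 < 13.
So Right is strictly dominated for General C.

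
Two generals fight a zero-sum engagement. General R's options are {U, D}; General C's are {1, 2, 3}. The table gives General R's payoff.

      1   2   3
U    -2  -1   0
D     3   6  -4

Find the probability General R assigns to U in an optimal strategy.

7/9

Row minima: U → -2, D → -4; maximin = -2.
Column maxima: 1 → 3, 2 → 6, 3 → 0; minimax = 0.
-2 ≠ 0, so there is no saddle point; optimal play is mixed.
2 is strictly dominated by 1 (it gives General R strictly more in every row), so General C never plays it.
On the remaining 2×2 (U, D vs 1, 3):
Let General R play U with probability p. Expected payoff against 1: (-2)p + 3(1−p) = −5p + 3; against 3: 0p + (-4)(1−p) = 4p − 4.
Setting these equal: −5p + 3 = 4p − 4 ⇒ −9p = -7 ⇒ p = 7/9, and the value is (-5)·(7/9) + 3 = -8/9.
For General C: with q = P(1), equating U's and D's payoffs gives −2q = 7q − 4 ⇒ q = 4/9.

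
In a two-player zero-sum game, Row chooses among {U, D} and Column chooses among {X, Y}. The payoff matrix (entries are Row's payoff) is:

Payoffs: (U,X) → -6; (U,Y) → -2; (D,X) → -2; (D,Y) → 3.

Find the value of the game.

Row minima: U → -6, D → -2; maximin = -2.
Column maxima: X → -2, Y → 3; minimax = -2.
Since maximin = minimax = -2, there is a saddle point and the value is -2.

-2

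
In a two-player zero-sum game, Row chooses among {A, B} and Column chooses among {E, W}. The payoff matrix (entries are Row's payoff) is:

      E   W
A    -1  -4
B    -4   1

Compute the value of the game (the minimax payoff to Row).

-17/8

Row minima: A → -4, B → -4; maximin = -4.
Column maxima: E → -1, W → 1; minimax = -1.
-4 ≠ -1, so there is no saddle point; optimal play is mixed.
Let Row play A with probability p. Expected payoff against E: (-1)p + (-4)(1−p) = 3p − 4; against W: (-4)p + 1(1−p) = −5p + 1.
Setting these equal: 3p − 4 = −5p + 1 ⇒ 8p = 5 ⇒ p = 5/8, and the value is (3)·(5/8) − 4 = -17/8.
For Column: with q = P(E), equating A's and B's payoffs gives 3q − 4 = −5q + 1 ⇒ q = 5/8.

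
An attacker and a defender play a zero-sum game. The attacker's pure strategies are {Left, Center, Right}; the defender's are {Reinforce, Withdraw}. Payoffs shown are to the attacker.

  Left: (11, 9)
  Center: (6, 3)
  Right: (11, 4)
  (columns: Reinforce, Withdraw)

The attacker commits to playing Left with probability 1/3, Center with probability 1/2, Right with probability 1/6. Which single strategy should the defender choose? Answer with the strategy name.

If the defender plays Reinforce, the attacker's expected payoff is (1/3)·11 + (1/2)·6 + (1/6)·11 = 17/2.
If the defender plays Withdraw, the attacker's expected payoff is (1/3)·9 + (1/2)·3 + (1/6)·4 = 31/6.
The defender minimizes the attacker's payoff; the smallest is 31/6, so the best response is Withdraw.

Withdraw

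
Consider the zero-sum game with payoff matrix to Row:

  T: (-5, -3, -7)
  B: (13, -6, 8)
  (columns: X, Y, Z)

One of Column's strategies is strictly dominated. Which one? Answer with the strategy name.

Z holds Row's payoff strictly below X in every row: -7 < -5, 8 < 13.
So X is strictly dominated for Column.

X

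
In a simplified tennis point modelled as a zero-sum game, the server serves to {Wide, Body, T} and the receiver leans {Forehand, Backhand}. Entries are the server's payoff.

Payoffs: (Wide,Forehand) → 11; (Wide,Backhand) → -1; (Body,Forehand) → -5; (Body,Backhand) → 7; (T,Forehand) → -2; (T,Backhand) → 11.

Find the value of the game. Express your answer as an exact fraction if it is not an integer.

Row minima: Wide → -1, Body → -5, T → -2; maximin = -1.
Column maxima: Forehand → 11, Backhand → 11; minimax = 11.
-1 ≠ 11, so there is no saddle point; optimal play is mixed.
Body is strictly dominated by T, so the server never plays it.
On the remaining 2×2 (Wide, T vs Forehand, Backhand):
Let the server play Wide with probability p. Expected payoff against Forehand: 11p + (-2)(1−p) = 13p − 2; against Backhand: (-1)p + 11(1−p) = −12p + 11.
Setting these equal: 13p − 2 = −12p + 11 ⇒ 25p = 13 ⇒ p = 13/25, and the value is (13)·(13/25) − 2 = 119/25.
For the receiver: with q = P(Forehand), equating Wide's and T's payoffs gives 12q − 1 = −13q + 11 ⇒ q = 12/25.

119/25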